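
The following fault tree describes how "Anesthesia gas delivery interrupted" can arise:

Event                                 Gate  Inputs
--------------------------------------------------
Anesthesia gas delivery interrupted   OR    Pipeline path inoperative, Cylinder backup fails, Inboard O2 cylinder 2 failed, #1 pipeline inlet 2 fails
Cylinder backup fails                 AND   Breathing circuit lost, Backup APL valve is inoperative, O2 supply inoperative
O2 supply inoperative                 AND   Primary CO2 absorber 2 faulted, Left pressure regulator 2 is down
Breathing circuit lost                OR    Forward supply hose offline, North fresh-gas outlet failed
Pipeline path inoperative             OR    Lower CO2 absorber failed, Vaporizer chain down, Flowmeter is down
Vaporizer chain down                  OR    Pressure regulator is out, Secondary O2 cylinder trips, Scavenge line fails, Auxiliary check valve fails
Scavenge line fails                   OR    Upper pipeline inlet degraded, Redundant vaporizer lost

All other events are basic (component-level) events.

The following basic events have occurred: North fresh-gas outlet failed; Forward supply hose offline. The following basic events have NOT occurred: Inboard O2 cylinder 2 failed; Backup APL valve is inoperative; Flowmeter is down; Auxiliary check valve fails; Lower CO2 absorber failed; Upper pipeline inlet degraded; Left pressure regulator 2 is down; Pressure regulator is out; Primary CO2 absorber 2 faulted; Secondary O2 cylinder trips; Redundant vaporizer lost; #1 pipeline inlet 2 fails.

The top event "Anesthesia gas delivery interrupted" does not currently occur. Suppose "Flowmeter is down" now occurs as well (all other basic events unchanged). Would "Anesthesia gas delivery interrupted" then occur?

Counterfactual: set "Flowmeter is down" to occurred.
Scavenge line fails [OR]: Upper pipeline inlet degraded=not, Redundant vaporizer lost=not → no input occurs → does not occur.
Vaporizer chain down [OR]: Pressure regulator is out=not, Secondary O2 cylinder trips=not, Scavenge line fails=not, Auxiliary check valve fails=not → no input occurs → does not occur.
Pipeline path inoperative [OR]: Lower CO2 absorber failed=not, Vaporizer chain down=not, Flowmeter is down=occurs → at least one input occurs → occurs.
Breathing circuit lost [OR]: Forward supply hose offline=occurs, North fresh-gas outlet failed=occurs → at least one input occurs → occurs.
O2 supply inoperative [AND]: Primary CO2 absorber 2 faulted=not, Left pressure regulator 2 is down=not → not all inputs occur → does not occur.
Cylinder backup fails [AND]: Breathing circuit lost=occurs, Backup APL valve is inoperative=not, O2 supply inoperative=not → not all inputs occur → does not occur.
Anesthesia gas delivery interrupted [OR]: Pipeline path inoperative=occurs, Cylinder backup fails=not, Inboard O2 cylinder 2 failed=not, #1 pipeline inlet 2 fails=not → at least one input occurs → occurs.

Yes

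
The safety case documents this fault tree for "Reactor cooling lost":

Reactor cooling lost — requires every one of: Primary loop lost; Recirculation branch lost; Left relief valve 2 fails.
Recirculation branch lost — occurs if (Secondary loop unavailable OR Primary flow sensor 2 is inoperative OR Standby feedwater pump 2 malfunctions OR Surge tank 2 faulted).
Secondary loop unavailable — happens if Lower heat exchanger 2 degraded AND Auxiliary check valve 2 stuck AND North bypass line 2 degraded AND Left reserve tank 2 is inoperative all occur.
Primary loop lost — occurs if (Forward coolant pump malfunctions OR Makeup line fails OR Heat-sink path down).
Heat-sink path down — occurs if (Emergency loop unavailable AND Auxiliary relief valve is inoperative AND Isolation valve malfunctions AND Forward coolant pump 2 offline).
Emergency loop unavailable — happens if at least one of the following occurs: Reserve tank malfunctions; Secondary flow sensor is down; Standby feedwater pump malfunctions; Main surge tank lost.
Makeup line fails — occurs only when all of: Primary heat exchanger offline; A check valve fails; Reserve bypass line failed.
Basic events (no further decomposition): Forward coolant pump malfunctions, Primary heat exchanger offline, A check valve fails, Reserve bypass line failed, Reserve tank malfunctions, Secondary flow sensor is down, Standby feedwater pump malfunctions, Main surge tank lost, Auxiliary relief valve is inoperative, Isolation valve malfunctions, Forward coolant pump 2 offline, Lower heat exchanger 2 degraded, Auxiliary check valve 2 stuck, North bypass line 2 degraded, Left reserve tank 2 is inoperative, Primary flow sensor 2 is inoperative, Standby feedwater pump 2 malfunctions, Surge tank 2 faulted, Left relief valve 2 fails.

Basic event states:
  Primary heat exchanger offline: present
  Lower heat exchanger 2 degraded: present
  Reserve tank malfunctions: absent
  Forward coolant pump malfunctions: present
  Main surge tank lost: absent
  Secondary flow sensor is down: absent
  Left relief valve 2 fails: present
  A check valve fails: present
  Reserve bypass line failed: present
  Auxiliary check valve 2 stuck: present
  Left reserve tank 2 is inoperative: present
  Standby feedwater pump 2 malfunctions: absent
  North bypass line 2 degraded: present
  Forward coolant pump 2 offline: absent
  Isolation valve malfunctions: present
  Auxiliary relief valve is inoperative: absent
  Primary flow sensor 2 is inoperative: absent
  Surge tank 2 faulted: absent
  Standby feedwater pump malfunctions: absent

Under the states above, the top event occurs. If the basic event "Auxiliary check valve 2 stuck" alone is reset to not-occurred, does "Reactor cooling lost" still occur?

Counterfactual: set "Auxiliary check valve 2 stuck" to not occurred.
Makeup line fails [AND]: Primary heat exchanger offline=occurs, A check valve fails=occurs, Reserve bypass line failed=occurs → all inputs occur → occurs.
Emergency loop unavailable [OR]: Reserve tank malfunctions=not, Secondary flow sensor is down=not, Standby feedwater pump malfunctions=not, Main surge tank lost=not → no input occurs → does not occur.
Heat-sink path down [AND]: Emergency loop unavailable=not, Auxiliary relief valve is inoperative=not, Isolation valve malfunctions=occurs, Forward coolant pump 2 offline=not → not all inputs occur → does not occur.
Primary loop lost [OR]: Forward coolant pump malfunctions=occurs, Makeup line fails=occurs, Heat-sink path down=not → at least one input occurs → occurs.
Secondary loop unavailable [AND]: Lower heat exchanger 2 degraded=occurs, Auxiliary check valve 2 stuck=not, North bypass line 2 degraded=occurs, Left reserve tank 2 is inoperative=occurs → not all inputs occur → does not occur.
Recirculation branch lost [OR]: Secondary loop unavailable=not, Primary flow sensor 2 is inoperative=not, Standby feedwater pump 2 malfunctions=not, Surge tank 2 faulted=not → no input occurs → does not occur.
Reactor cooling lost [AND]: Primary loop lost=occurs, Recirculation branch lost=not, Left relief valve 2 fails=occurs → not all inputs occur → does not occur.

No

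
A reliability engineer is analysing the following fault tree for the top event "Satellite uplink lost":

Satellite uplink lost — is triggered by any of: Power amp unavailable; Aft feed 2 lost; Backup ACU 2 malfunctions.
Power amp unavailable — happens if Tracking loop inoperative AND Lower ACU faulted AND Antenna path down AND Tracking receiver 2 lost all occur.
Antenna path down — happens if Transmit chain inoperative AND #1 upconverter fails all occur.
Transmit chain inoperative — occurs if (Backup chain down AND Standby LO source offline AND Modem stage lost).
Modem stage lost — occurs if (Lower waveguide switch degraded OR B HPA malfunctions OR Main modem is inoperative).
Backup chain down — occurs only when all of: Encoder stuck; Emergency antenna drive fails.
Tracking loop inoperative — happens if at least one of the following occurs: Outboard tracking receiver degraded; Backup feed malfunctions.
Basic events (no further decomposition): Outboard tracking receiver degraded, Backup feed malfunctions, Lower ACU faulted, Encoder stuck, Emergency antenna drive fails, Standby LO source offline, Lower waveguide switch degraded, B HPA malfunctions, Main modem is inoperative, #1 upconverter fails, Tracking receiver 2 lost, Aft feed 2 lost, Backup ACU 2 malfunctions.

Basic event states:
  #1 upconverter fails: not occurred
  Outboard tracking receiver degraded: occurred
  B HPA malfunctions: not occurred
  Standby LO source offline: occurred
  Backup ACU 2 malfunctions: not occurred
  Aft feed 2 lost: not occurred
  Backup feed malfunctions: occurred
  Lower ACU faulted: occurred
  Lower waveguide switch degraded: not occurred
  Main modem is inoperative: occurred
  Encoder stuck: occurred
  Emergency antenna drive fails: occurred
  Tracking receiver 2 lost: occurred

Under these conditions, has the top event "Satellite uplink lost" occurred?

No

Tracking loop inoperative [OR]: Outboard tracking receiver degraded=occurs, Backup feed malfunctions=occurs → at least one input occurs → occurs.
Backup chain down [AND]: Encoder stuck=occurs, Emergency antenna drive fails=occurs → all inputs occur → occurs.
Modem stage lost [OR]: Lower waveguide switch degraded=not, B HPA malfunctions=not, Main modem is inoperative=occurs → at least one input occurs → occurs.
Transmit chain inoperative [AND]: Backup chain down=occurs, Standby LO source offline=occurs, Modem stage lost=occurs → all inputs occur → occurs.
Antenna path down [AND]: Transmit chain inoperative=occurs, #1 upconverter fails=not → not all inputs occur → does not occur.
Power amp unavailable [AND]: Tracking loop inoperative=occurs, Lower ACU faulted=occurs, Antenna path down=not, Tracking receiver 2 lost=occurs → not all inputs occur → does not occur.
Satellite uplink lost [OR]: Power amp unavailable=not, Aft feed 2 lost=not, Backup ACU 2 malfunctions=not → no input occurs → does not occur.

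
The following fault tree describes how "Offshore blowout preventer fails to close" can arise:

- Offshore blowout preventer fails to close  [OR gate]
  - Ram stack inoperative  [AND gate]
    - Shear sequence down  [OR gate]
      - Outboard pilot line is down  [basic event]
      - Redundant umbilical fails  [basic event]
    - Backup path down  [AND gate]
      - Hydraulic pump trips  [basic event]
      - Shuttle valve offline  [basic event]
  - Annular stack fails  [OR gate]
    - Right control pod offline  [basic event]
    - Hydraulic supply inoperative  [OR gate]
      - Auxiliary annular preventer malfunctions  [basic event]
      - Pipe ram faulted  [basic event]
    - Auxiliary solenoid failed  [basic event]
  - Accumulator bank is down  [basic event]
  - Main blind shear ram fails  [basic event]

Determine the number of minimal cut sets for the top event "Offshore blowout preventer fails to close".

8

Shear sequence down [OR]: union of children's cut sets → 2 cut set(s).
Backup path down [AND]: one cut set from each child combined → 1 × 1 = 1 cut set(s).
Ram stack inoperative [AND]: one cut set from each child combined → 2 × 1 = 2 cut set(s).
Hydraulic supply inoperative [OR]: union of children's cut sets → 2 cut set(s).
Annular stack fails [OR]: union of children's cut sets → 4 cut set(s).
Offshore blowout preventer fails to close [OR]: union of children's cut sets → 8 cut set(s).
Minimal cut sets: {Hydraulic pump trips, Outboard pilot line is down, Shuttle valve offline}; {Hydraulic pump trips, Redundant umbilical fails, Shuttle valve offline}; {Right control pod offline}; {Auxiliary annular preventer malfunctions}; {Pipe ram faulted}; {Auxiliary solenoid failed}; {Accumulator bank is down}; {Main blind shear ram fails}.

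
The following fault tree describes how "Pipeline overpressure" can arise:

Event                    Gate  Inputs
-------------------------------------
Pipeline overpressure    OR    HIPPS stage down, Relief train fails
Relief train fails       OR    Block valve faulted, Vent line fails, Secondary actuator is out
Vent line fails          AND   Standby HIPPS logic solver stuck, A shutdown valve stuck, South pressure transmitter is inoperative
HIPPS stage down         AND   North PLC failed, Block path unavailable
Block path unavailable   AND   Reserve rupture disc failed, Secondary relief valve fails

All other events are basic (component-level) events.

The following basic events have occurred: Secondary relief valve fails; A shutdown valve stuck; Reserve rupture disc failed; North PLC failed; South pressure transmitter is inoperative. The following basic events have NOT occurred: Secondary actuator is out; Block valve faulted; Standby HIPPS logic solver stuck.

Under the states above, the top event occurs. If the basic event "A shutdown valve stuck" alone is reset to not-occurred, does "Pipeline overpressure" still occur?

Yes

Counterfactual: set "A shutdown valve stuck" to not occurred.
Block path unavailable [AND]: Reserve rupture disc failed=occurs, Secondary relief valve fails=occurs → all inputs occur → occurs.
HIPPS stage down [AND]: North PLC failed=occurs, Block path unavailable=occurs → all inputs occur → occurs.
Vent line fails [AND]: Standby HIPPS logic solver stuck=not, A shutdown valve stuck=not, South pressure transmitter is inoperative=occurs → not all inputs occur → does not occur.
Relief train fails [OR]: Block valve faulted=not, Vent line fails=not, Secondary actuator is out=not → no input occurs → does not occur.
Pipeline overpressure [OR]: HIPPS stage down=occurs, Relief train fails=not → at least one input occurs → occurs.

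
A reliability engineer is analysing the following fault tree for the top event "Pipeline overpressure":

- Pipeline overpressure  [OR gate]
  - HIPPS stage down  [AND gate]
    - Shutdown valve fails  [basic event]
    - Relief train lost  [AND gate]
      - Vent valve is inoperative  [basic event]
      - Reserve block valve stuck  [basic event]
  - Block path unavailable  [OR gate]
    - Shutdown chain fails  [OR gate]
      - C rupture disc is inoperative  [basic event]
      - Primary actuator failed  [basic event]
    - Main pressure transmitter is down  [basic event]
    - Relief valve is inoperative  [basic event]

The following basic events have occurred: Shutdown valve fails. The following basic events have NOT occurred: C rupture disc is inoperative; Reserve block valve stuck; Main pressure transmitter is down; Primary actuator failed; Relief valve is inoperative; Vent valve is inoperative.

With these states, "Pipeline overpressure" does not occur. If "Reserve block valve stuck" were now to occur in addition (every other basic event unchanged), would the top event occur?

No

Counterfactual: set "Reserve block valve stuck" to occurred.
Relief train lost [AND]: Vent valve is inoperative=not, Reserve block valve stuck=occurs → not all inputs occur → does not occur.
HIPPS stage down [AND]: Shutdown valve fails=occurs, Relief train lost=not → not all inputs occur → does not occur.
Shutdown chain fails [OR]: C rupture disc is inoperative=not, Primary actuator failed=not → no input occurs → does not occur.
Block path unavailable [OR]: Shutdown chain fails=not, Main pressure transmitter is down=not, Relief valve is inoperative=not → no input occurs → does not occur.
Pipeline overpressure [OR]: HIPPS stage down=not, Block path unavailable=not → no input occurs → does not occur.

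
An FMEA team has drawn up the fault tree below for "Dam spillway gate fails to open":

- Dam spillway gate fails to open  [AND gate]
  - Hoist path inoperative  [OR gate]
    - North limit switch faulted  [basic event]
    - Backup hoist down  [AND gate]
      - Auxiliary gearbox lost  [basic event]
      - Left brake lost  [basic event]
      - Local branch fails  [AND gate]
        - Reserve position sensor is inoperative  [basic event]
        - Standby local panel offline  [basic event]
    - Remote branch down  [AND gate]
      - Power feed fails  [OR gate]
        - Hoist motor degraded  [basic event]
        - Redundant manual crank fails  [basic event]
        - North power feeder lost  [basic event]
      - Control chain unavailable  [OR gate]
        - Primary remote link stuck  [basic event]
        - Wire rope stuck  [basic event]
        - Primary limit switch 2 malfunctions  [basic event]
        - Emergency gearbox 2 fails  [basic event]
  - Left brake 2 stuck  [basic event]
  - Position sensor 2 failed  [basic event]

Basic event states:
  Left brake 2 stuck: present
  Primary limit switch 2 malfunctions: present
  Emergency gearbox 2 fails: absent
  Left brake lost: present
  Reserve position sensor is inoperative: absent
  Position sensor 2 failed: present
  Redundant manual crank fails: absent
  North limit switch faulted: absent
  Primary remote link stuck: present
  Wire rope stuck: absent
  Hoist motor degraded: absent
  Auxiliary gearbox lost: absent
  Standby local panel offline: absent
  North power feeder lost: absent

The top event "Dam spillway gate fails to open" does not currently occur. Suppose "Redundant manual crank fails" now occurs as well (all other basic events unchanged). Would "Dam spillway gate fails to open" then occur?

Counterfactual: set "Redundant manual crank fails" to occurred.
Local branch fails [AND]: Reserve position sensor is inoperative=not, Standby local panel offline=not → not all inputs occur → does not occur.
Backup hoist down [AND]: Auxiliary gearbox lost=not, Left brake lost=occurs, Local branch fails=not → not all inputs occur → does not occur.
Power feed fails [OR]: Hoist motor degraded=not, Redundant manual crank fails=occurs, North power feeder lost=not → at least one input occurs → occurs.
Control chain unavailable [OR]: Primary remote link stuck=occurs, Wire rope stuck=not, Primary limit switch 2 malfunctions=occurs, Emergency gearbox 2 fails=not → at least one input occurs → occurs.
Remote branch down [AND]: Power feed fails=occurs, Control chain unavailable=occurs → all inputs occur → occurs.
Hoist path inoperative [OR]: North limit switch faulted=not, Backup hoist down=not, Remote branch down=occurs → at least one input occurs → occurs.
Dam spillway gate fails to open [AND]: Hoist path inoperative=occurs, Left brake 2 stuck=occurs, Position sensor 2 failed=occurs → all inputs occur → occurs.

Yes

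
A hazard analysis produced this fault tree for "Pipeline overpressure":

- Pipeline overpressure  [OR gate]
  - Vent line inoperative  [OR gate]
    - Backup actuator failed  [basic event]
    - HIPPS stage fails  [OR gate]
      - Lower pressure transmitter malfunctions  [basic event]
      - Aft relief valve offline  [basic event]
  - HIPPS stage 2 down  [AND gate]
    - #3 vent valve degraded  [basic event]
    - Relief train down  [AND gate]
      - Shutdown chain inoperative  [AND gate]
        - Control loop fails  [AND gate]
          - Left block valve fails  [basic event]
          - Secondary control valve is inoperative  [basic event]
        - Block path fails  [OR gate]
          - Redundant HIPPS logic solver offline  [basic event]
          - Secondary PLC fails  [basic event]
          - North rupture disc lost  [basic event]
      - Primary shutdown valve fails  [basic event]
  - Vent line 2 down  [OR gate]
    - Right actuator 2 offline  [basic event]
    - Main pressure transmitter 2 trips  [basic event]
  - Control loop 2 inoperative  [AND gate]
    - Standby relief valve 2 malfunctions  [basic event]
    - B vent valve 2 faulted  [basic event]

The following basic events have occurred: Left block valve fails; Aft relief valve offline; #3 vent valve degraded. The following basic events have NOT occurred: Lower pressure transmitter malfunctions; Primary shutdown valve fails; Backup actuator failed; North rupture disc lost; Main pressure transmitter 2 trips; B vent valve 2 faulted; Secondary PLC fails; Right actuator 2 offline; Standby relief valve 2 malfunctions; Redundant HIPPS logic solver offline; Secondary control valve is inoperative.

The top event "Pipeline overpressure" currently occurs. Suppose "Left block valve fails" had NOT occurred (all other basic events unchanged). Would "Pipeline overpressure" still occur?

Yes

Counterfactual: set "Left block valve fails" to not occurred.
HIPPS stage fails [OR]: Lower pressure transmitter malfunctions=not, Aft relief valve offline=occurs → at least one input occurs → occurs.
Vent line inoperative [OR]: Backup actuator failed=not, HIPPS stage fails=occurs → at least one input occurs → occurs.
Control loop fails [AND]: Left block valve fails=not, Secondary control valve is inoperative=not → not all inputs occur → does not occur.
Block path fails [OR]: Redundant HIPPS logic solver offline=not, Secondary PLC fails=not, North rupture disc lost=not → no input occurs → does not occur.
Shutdown chain inoperative [AND]: Control loop fails=not, Block path fails=not → not all inputs occur → does not occur.
Relief train down [AND]: Shutdown chain inoperative=not, Primary shutdown valve fails=not → not all inputs occur → does not occur.
HIPPS stage 2 down [AND]: #3 vent valve degraded=occurs, Relief train down=not → not all inputs occur → does not occur.
Vent line 2 down [OR]: Right actuator 2 offline=not, Main pressure transmitter 2 trips=not → no input occurs → does not occur.
Control loop 2 inoperative [AND]: Standby relief valve 2 malfunctions=not, B vent valve 2 faulted=not → not all inputs occur → does not occur.
Pipeline overpressure [OR]: Vent line inoperative=occurs, HIPPS stage 2 down=not, Vent line 2 down=not, Control loop 2 inoperative=not → at least one input occurs → occurs.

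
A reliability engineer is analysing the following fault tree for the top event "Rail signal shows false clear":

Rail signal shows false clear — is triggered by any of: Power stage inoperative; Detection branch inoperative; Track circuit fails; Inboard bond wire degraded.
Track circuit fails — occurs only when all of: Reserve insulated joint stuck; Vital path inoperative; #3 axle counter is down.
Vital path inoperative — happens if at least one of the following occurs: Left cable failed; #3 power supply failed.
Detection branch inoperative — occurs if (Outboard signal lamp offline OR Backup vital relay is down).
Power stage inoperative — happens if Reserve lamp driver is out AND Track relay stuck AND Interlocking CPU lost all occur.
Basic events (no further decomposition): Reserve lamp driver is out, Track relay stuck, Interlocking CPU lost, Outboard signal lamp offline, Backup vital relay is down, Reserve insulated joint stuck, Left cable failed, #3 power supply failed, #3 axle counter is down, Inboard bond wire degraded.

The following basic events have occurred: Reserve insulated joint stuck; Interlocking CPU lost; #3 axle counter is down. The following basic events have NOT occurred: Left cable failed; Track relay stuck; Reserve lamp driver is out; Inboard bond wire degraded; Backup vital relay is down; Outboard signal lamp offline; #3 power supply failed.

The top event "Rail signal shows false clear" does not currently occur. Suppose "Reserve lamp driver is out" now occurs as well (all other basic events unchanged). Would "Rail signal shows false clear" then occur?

Counterfactual: set "Reserve lamp driver is out" to occurred.
Power stage inoperative [AND]: Reserve lamp driver is out=occurs, Track relay stuck=not, Interlocking CPU lost=occurs → not all inputs occur → does not occur.
Detection branch inoperative [OR]: Outboard signal lamp offline=not, Backup vital relay is down=not → no input occurs → does not occur.
Vital path inoperative [OR]: Left cable failed=not, #3 power supply failed=not → no input occurs → does not occur.
Track circuit fails [AND]: Reserve insulated joint stuck=occurs, Vital path inoperative=not, #3 axle counter is down=occurs → not all inputs occur → does not occur.
Rail signal shows false clear [OR]: Power stage inoperative=not, Detection branch inoperative=not, Track circuit fails=not, Inboard bond wire degraded=not → no input occurs → does not occur.

No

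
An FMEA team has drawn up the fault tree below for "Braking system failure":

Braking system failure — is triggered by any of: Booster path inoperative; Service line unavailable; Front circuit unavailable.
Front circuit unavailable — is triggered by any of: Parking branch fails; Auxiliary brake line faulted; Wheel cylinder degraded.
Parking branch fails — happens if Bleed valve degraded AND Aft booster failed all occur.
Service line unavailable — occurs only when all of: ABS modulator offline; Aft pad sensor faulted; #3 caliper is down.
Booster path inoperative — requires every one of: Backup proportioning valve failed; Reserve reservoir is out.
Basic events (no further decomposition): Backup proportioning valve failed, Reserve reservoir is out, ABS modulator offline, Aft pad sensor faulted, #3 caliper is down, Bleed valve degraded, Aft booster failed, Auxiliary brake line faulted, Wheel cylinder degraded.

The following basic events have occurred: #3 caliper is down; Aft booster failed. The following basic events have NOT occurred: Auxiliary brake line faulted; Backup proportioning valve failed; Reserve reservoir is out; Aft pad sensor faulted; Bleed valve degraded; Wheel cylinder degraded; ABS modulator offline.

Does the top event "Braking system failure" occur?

Booster path inoperative [AND]: Backup proportioning valve failed=not, Reserve reservoir is out=not → not all inputs occur → does not occur.
Service line unavailable [AND]: ABS modulator offline=not, Aft pad sensor faulted=not, #3 caliper is down=occurs → not all inputs occur → does not occur.
Parking branch fails [AND]: Bleed valve degraded=not, Aft booster failed=occurs → not all inputs occur → does not occur.
Front circuit unavailable [OR]: Parking branch fails=not, Auxiliary brake line faulted=not, Wheel cylinder degraded=not → no input occurs → does not occur.
Braking system failure [OR]: Booster path inoperative=not, Service line unavailable=not, Front circuit unavailable=not → no input occurs → does not occur.

No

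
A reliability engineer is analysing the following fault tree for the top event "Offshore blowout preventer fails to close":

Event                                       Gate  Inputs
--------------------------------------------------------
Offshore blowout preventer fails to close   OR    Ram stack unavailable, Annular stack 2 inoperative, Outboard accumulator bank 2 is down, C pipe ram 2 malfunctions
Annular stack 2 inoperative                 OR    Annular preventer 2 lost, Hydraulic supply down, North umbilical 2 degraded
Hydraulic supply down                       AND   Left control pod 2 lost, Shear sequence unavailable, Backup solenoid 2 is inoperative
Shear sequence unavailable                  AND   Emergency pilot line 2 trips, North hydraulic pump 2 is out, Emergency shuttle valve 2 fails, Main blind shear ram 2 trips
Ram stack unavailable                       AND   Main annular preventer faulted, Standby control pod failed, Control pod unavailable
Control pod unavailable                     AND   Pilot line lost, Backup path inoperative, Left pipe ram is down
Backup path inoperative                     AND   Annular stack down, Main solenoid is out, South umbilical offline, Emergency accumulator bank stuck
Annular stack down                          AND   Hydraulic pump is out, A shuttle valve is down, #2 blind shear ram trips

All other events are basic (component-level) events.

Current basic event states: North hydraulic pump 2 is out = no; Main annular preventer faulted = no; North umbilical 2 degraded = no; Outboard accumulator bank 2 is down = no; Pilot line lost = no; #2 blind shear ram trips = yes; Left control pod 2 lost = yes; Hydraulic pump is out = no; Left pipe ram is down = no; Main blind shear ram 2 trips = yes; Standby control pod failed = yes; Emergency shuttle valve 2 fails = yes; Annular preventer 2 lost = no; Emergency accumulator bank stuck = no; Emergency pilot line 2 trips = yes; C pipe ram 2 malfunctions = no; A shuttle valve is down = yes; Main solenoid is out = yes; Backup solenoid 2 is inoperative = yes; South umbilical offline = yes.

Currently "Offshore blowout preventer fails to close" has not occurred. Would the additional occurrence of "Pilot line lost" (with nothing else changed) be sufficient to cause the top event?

No

Counterfactual: set "Pilot line lost" to occurred.
Annular stack down [AND]: Hydraulic pump is out=not, A shuttle valve is down=occurs, #2 blind shear ram trips=occurs → not all inputs occur → does not occur.
Backup path inoperative [AND]: Annular stack down=not, Main solenoid is out=occurs, South umbilical offline=occurs, Emergency accumulator bank stuck=not → not all inputs occur → does not occur.
Control pod unavailable [AND]: Pilot line lost=occurs, Backup path inoperative=not, Left pipe ram is down=not → not all inputs occur → does not occur.
Ram stack unavailable [AND]: Main annular preventer faulted=not, Standby control pod failed=occurs, Control pod unavailable=not → not all inputs occur → does not occur.
Shear sequence unavailable [AND]: Emergency pilot line 2 trips=occurs, North hydraulic pump 2 is out=not, Emergency shuttle valve 2 fails=occurs, Main blind shear ram 2 trips=occurs → not all inputs occur → does not occur.
Hydraulic supply down [AND]: Left control pod 2 lost=occurs, Shear sequence unavailable=not, Backup solenoid 2 is inoperative=occurs → not all inputs occur → does not occur.
Annular stack 2 inoperative [OR]: Annular preventer 2 lost=not, Hydraulic supply down=not, North umbilical 2 degraded=not → no input occurs → does not occur.
Offshore blowout preventer fails to close [OR]: Ram stack unavailable=not, Annular stack 2 inoperative=not, Outboard accumulator bank 2 is down=not, C pipe ram 2 malfunctions=not → no input occurs → does not occur.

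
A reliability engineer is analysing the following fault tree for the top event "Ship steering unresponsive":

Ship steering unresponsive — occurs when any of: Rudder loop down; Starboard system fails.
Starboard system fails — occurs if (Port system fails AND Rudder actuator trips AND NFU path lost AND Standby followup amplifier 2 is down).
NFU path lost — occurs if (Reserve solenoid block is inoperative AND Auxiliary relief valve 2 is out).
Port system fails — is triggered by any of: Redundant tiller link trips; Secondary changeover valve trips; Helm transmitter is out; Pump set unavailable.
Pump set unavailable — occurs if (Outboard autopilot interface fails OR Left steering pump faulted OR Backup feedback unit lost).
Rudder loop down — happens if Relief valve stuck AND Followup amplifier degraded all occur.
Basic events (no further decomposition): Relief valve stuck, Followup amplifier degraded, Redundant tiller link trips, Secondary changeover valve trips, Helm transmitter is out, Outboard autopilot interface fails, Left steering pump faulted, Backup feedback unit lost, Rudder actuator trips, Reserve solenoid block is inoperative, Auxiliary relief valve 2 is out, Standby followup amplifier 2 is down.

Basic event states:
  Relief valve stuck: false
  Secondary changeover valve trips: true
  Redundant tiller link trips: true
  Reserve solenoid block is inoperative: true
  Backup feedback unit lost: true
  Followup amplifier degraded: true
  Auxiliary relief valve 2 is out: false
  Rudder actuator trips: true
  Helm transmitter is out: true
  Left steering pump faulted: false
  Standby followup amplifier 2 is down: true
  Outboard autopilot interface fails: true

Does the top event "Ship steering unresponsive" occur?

Rudder loop down [AND]: Relief valve stuck=not, Followup amplifier degraded=occurs → not all inputs occur → does not occur.
Pump set unavailable [OR]: Outboard autopilot interface fails=occurs, Left steering pump faulted=not, Backup feedback unit lost=occurs → at least one input occurs → occurs.
Port system fails [OR]: Redundant tiller link trips=occurs, Secondary changeover valve trips=occurs, Helm transmitter is out=occurs, Pump set unavailable=occurs → at least one input occurs → occurs.
NFU path lost [AND]: Reserve solenoid block is inoperative=occurs, Auxiliary relief valve 2 is out=not → not all inputs occur → does not occur.
Starboard system fails [AND]: Port system fails=occurs, Rudder actuator trips=occurs, NFU path lost=not, Standby followup amplifier 2 is down=occurs → not all inputs occur → does not occur.
Ship steering unresponsive [OR]: Rudder loop down=not, Starboard system fails=not → no input occurs → does not occur.

No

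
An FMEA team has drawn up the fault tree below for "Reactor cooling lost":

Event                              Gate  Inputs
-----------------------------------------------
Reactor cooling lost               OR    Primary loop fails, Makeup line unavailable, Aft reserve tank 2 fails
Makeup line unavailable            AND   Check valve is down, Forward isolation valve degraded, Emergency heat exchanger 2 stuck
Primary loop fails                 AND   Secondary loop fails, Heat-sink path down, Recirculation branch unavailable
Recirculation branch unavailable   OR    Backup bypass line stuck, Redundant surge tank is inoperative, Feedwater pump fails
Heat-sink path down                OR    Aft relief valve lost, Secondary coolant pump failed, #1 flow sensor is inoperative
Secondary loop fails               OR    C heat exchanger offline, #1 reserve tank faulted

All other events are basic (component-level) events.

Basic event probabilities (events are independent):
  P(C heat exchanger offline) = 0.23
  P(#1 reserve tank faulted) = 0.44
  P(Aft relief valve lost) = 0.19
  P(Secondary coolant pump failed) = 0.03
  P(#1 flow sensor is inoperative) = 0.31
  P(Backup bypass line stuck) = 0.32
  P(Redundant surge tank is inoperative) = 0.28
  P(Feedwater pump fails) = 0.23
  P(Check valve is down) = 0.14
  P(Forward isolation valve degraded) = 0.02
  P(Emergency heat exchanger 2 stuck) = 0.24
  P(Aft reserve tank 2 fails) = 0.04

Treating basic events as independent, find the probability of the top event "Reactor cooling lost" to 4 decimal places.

0.1963

P(Secondary loop fails) [OR] = 1 − (1−0.23) × (1−0.44) = 0.568800
P(Heat-sink path down) [OR] = 1 − (1−0.19) × (1−0.03) × (1−0.31) = 0.457867
P(Recirculation branch unavailable) [OR] = 1 − (1−0.32) × (1−0.28) × (1−0.23) = 0.623008
P(Primary loop fails) [AND] = 0.568800 × 0.457867 × 0.623008 = 0.162253
P(Makeup line unavailable) [AND] = 0.14 × 0.02 × 0.24 = 0.000672
P(Reactor cooling lost) [OR] = 1 − (1−0.162253) × (1−0.000672) × (1−0.04) = 0.196303
Rounded to 4 decimal places: P(Reactor cooling lost) ≈ 0.1963.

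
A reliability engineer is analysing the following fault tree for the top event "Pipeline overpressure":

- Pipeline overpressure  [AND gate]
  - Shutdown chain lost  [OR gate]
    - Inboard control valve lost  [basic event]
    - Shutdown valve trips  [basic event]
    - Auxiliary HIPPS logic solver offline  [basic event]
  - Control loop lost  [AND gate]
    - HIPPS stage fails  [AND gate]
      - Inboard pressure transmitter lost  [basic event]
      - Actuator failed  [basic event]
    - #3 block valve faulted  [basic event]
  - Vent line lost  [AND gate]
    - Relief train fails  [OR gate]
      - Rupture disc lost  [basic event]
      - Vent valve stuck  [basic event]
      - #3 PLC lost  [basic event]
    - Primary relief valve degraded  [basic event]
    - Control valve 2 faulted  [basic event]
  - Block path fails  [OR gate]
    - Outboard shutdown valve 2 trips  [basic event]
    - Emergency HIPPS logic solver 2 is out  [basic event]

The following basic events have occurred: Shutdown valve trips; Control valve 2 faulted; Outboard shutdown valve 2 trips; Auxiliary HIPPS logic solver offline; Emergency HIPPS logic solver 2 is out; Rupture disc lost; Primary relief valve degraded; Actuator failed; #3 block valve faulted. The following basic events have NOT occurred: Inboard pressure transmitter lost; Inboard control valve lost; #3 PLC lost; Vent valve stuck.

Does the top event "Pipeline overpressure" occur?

Shutdown chain lost [OR]: Inboard control valve lost=not, Shutdown valve trips=occurs, Auxiliary HIPPS logic solver offline=occurs → at least one input occurs → occurs.
HIPPS stage fails [AND]: Inboard pressure transmitter lost=not, Actuator failed=occurs → not all inputs occur → does not occur.
Control loop lost [AND]: HIPPS stage fails=not, #3 block valve faulted=occurs → not all inputs occur → does not occur.
Relief train fails [OR]: Rupture disc lost=occurs, Vent valve stuck=not, #3 PLC lost=not → at least one input occurs → occurs.
Vent line lost [AND]: Relief train fails=occurs, Primary relief valve degraded=occurs, Control valve 2 faulted=occurs → all inputs occur → occurs.
Block path fails [OR]: Outboard shutdown valve 2 trips=occurs, Emergency HIPPS logic solver 2 is out=occurs → at least one input occurs → occurs.
Pipeline overpressure [AND]: Shutdown chain lost=occurs, Control loop lost=not, Vent line lost=occurs, Block path fails=occurs → not all inputs occur → does not occur.

No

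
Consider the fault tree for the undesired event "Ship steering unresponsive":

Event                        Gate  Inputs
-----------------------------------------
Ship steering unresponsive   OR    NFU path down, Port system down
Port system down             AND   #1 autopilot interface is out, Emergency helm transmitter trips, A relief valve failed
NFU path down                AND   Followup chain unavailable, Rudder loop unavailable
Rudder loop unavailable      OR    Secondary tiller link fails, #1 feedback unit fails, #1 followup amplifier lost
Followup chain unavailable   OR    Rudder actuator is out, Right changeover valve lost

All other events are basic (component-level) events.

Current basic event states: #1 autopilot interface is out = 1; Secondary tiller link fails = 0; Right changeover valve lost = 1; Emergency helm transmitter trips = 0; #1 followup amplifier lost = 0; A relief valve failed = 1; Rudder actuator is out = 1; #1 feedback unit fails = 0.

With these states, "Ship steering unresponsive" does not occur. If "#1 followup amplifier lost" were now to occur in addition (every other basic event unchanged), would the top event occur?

Yes

Counterfactual: set "#1 followup amplifier lost" to occurred.
Followup chain unavailable [OR]: Rudder actuator is out=occurs, Right changeover valve lost=occurs → at least one input occurs → occurs.
Rudder loop unavailable [OR]: Secondary tiller link fails=not, #1 feedback unit fails=not, #1 followup amplifier lost=occurs → at least one input occurs → occurs.
NFU path down [AND]: Followup chain unavailable=occurs, Rudder loop unavailable=occurs → all inputs occur → occurs.
Port system down [AND]: #1 autopilot interface is out=occurs, Emergency helm transmitter trips=not, A relief valve failed=occurs → not all inputs occur → does not occur.
Ship steering unresponsive [OR]: NFU path down=occurs, Port system down=not → at least one input occurs → occurs.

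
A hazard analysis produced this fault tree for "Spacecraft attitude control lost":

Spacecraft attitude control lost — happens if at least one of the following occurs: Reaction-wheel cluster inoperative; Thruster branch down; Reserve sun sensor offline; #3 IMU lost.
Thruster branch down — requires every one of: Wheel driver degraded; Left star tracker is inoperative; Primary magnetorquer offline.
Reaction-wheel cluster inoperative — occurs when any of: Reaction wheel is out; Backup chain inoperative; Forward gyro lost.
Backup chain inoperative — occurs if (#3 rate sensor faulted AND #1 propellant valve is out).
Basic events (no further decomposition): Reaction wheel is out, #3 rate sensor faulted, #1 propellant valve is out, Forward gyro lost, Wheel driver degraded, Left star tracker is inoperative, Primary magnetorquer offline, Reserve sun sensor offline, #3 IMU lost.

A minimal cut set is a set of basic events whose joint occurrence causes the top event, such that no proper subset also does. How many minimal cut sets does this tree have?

Backup chain inoperative [AND]: one cut set from each child combined → 1 × 1 = 1 cut set(s).
Reaction-wheel cluster inoperative [OR]: union of children's cut sets → 3 cut set(s).
Thruster branch down [AND]: one cut set from each child combined → 1 × 1 × 1 = 1 cut set(s).
Spacecraft attitude control lost [OR]: union of children's cut sets → 6 cut set(s).
Minimal cut sets: {Reaction wheel is out}; {#1 propellant valve is out, #3 rate sensor faulted}; {Forward gyro lost}; {Left star tracker is inoperative, Primary magnetorquer offline, Wheel driver degraded}; {Reserve sun sensor offline}; {#3 IMU lost}.

6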